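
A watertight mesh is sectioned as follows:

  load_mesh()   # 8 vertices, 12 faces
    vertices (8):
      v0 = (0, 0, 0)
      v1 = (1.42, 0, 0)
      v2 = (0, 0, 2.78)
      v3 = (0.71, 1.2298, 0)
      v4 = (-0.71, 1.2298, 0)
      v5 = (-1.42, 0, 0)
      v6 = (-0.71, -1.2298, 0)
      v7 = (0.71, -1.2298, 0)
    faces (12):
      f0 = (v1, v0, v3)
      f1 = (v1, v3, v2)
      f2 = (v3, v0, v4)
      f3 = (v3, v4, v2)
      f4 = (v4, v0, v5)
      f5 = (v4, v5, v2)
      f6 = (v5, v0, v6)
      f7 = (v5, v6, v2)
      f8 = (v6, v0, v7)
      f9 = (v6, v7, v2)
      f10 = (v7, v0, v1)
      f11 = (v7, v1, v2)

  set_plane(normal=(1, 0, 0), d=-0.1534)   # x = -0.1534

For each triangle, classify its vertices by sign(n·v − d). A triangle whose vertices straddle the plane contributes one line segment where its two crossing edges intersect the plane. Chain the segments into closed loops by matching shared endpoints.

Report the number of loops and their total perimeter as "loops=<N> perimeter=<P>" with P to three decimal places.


Straddling triangles (8 of 12):
  (v3,v0,v4) [++-] → (-0.1534, 0.265706, 0)–(-0.1534, 1.2298, 0)  len=0.9641
  (v3,v4,v2) [+-+] → (-0.1534, 1.2298, 0)–(-0.1534, 0.265706, 2.17936)  len=2.3831
  (v4,v0,v5) [-+-] → (-0.1534, 0.265706, 0)–(-0.1534, 0, 0)  len=0.2657
  (v4,v5,v2) [--+] → (-0.1534, 0, 2.47968)–(-0.1534, 0.265706, 2.17936)  len=0.4010
  (v5,v0,v6) [-+-] → (-0.1534, 0, 0)–(-0.1534, -0.265706, 0)  len=0.2657
  (v5,v6,v2) [--+] → (-0.1534, -0.265706, 2.17936)–(-0.1534, 0, 2.47968)  len=0.4010
  (v6,v0,v7) [-++] → (-0.1534, -0.265706, 0)–(-0.1534, -1.2298, 0)  len=0.9641
  (v6,v7,v2) [-++] → (-0.1534, -1.2298, 0)–(-0.1534, -0.265706, 2.17936)  len=2.3831

Chained into 1 loop(s):
  loop 1: 8 segments, perimeter = 8.0277
Total perimeter = 8.028

loops=1 perimeter=8.028


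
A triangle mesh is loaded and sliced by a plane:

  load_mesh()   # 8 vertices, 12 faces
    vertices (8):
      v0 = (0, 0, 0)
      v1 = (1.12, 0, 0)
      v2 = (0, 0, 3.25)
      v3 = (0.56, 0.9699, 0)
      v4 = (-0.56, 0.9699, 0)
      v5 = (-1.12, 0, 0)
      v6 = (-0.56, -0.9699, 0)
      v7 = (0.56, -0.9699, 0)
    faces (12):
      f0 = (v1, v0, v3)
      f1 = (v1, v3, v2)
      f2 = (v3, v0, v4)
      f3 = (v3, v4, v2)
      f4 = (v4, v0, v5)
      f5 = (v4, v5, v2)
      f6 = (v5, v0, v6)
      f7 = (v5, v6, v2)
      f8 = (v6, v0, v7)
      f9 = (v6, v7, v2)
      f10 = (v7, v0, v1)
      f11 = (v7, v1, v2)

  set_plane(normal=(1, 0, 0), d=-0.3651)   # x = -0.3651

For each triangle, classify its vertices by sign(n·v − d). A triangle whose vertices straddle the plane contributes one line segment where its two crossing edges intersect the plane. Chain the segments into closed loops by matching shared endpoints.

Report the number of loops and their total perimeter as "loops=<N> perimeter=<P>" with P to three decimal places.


Straddling triangles (8 of 12):
  (v3,v0,v4) [++-] → (-0.3651, 0.63234, 0)–(-0.3651, 0.9699, 0)  len=0.3376
  (v3,v4,v2) [+-+] → (-0.3651, 0.9699, 0)–(-0.3651, 0.63234, 1.13112)  len=1.1804
  (v4,v0,v5) [-+-] → (-0.3651, 0.63234, 0)–(-0.3651, 0, 0)  len=0.6323
  (v4,v5,v2) [--+] → (-0.3651, 0, 2.19056)–(-0.3651, 0.63234, 1.13112)  len=1.2338
  (v5,v0,v6) [-+-] → (-0.3651, 0, 0)–(-0.3651, -0.63234, 0)  len=0.6323
  (v5,v6,v2) [--+] → (-0.3651, -0.63234, 1.13112)–(-0.3651, 0, 2.19056)  len=1.2338
  (v6,v0,v7) [-++] → (-0.3651, -0.63234, 0)–(-0.3651, -0.9699, 0)  len=0.3376
  (v6,v7,v2) [-++] → (-0.3651, -0.9699, 0)–(-0.3651, -0.63234, 1.13112)  len=1.1804

Chained into 1 loop(s):
  loop 1: 8 segments, perimeter = 6.7682
Total perimeter = 6.768

loops=1 perimeter=6.768


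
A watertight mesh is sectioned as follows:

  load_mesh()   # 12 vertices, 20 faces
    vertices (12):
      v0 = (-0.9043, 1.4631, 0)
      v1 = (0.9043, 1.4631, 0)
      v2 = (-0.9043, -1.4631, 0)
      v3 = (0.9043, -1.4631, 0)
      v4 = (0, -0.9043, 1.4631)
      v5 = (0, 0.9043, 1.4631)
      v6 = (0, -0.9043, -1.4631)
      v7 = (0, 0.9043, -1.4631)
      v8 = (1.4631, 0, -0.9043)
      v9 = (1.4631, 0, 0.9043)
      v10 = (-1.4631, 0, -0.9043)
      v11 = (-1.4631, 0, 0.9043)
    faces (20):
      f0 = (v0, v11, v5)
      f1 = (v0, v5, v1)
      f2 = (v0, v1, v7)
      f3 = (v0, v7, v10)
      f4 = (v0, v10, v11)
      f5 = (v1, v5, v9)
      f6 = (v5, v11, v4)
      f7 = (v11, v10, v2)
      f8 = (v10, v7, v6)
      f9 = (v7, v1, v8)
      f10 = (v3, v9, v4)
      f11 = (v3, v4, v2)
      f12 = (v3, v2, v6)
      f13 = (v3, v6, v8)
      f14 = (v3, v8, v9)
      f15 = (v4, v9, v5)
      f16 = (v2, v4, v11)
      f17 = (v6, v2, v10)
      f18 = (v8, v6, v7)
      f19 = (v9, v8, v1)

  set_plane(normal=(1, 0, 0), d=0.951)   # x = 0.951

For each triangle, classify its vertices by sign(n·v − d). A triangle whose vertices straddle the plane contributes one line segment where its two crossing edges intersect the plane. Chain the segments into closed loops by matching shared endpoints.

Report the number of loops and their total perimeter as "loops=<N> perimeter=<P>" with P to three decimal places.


loops=1 perimeter=7.363

Straddling triangles (8 of 20):
  (v1,v5,v9) [--+] → (0.951, 0.316514, 1.09989)–(0.951, 1.34083, 0.0755741)  len=1.4486
  (v7,v1,v8) [--+] → (0.951, 1.34083, -0.0755741)–(0.951, 0.316514, -1.09989)  len=1.4486
  (v3,v9,v4) [-+-] → (0.951, -1.34083, 0.0755741)–(0.951, -0.316514, 1.09989)  len=1.4486
  (v3,v6,v8) [--+] → (0.951, -0.316514, -1.09989)–(0.951, -1.34083, -0.0755741)  len=1.4486
  (v3,v8,v9) [-++] → (0.951, -1.34083, -0.0755741)–(0.951, -1.34083, 0.0755741)  len=0.1511
  (v4,v9,v5) [-+-] → (0.951, -0.316514, 1.09989)–(0.951, 0.316514, 1.09989)  len=0.6330
  (v8,v6,v7) [+--] → (0.951, -0.316514, -1.09989)–(0.951, 0.316514, -1.09989)  len=0.6330
  (v9,v8,v1) [++-] → (0.951, 1.34083, -0.0755741)–(0.951, 1.34083, 0.0755741)  len=0.1511

Chained into 1 loop(s):
  loop 1: 8 segments, perimeter = 7.3627
Total perimeter = 7.363


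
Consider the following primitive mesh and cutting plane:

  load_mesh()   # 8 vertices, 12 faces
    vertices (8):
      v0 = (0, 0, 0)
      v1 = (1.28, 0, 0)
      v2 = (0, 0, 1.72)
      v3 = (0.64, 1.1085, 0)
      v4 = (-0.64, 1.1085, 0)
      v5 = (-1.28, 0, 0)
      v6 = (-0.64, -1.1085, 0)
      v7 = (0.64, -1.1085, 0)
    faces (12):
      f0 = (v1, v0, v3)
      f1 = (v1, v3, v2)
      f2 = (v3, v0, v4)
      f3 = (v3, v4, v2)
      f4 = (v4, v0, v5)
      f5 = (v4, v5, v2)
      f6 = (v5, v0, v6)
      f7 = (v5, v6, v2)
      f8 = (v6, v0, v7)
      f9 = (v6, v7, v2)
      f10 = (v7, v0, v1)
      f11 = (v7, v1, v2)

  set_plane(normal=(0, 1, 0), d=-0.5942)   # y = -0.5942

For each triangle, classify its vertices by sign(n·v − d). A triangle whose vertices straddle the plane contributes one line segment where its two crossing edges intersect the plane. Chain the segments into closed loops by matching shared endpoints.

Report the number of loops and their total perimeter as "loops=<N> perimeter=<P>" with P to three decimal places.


loops=1 perimeter=4.549

Straddling triangles (6 of 12):
  (v5,v0,v6) [++-] → (-0.343065, -0.5942, 0)–(-0.936935, -0.5942, 0)  len=0.5939
  (v5,v6,v2) [+-+] → (-0.936935, -0.5942, 0)–(-0.343065, -0.5942, 0.798012)  len=0.9947
  (v6,v0,v7) [-+-] → (-0.343065, -0.5942, 0)–(0.343065, -0.5942, 0)  len=0.6861
  (v6,v7,v2) [--+] → (0.343065, -0.5942, 0.798012)–(-0.343065, -0.5942, 0.798012)  len=0.6861
  (v7,v0,v1) [-++] → (0.343065, -0.5942, 0)–(0.936935, -0.5942, 0)  len=0.5939
  (v7,v1,v2) [-++] → (0.936935, -0.5942, 0)–(0.343065, -0.5942, 0.798012)  len=0.9947

Chained into 1 loop(s):
  loop 1: 6 segments, perimeter = 4.5495
Total perimeter = 4.549


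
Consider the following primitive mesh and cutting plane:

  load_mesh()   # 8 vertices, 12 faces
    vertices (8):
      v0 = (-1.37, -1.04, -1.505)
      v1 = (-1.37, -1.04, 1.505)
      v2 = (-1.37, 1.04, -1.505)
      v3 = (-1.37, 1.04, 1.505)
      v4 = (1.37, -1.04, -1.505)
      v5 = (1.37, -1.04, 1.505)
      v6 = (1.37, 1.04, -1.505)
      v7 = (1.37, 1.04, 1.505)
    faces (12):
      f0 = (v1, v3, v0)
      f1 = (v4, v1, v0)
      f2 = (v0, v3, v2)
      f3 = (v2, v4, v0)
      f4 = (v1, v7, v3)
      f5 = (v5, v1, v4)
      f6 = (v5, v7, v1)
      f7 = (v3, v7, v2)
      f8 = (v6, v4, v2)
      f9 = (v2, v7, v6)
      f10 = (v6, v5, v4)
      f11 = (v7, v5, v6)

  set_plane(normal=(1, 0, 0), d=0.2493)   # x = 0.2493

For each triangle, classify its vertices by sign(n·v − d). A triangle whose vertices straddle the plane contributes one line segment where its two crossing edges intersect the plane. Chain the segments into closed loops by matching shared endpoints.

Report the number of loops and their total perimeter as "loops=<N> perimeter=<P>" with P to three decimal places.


Straddling triangles (8 of 12):
  (v4,v1,v0) [+--] → (0.2493, -1.04, -0.273866)–(0.2493, -1.04, -1.505)  len=1.2311
  (v2,v4,v0) [-+-] → (0.2493, -0.18925, -1.505)–(0.2493, -1.04, -1.505)  len=0.8508
  (v1,v7,v3) [-+-] → (0.2493, 0.18925, 1.505)–(0.2493, 1.04, 1.505)  len=0.8508
  (v5,v1,v4) [+-+] → (0.2493, -1.04, 1.505)–(0.2493, -1.04, -0.273866)  len=1.7789
  (v5,v7,v1) [++-] → (0.2493, 0.18925, 1.505)–(0.2493, -1.04, 1.505)  len=1.2292
  (v3,v7,v2) [-+-] → (0.2493, 1.04, 1.505)–(0.2493, 1.04, 0.273866)  len=1.2311
  (v6,v4,v2) [++-] → (0.2493, -0.18925, -1.505)–(0.2493, 1.04, -1.505)  len=1.2292
  (v2,v7,v6) [-++] → (0.2493, 1.04, 0.273866)–(0.2493, 1.04, -1.505)  len=1.7789

Chained into 1 loop(s):
  loop 1: 8 segments, perimeter = 10.1800
Total perimeter = 10.180

loops=1 perimeter=10.180


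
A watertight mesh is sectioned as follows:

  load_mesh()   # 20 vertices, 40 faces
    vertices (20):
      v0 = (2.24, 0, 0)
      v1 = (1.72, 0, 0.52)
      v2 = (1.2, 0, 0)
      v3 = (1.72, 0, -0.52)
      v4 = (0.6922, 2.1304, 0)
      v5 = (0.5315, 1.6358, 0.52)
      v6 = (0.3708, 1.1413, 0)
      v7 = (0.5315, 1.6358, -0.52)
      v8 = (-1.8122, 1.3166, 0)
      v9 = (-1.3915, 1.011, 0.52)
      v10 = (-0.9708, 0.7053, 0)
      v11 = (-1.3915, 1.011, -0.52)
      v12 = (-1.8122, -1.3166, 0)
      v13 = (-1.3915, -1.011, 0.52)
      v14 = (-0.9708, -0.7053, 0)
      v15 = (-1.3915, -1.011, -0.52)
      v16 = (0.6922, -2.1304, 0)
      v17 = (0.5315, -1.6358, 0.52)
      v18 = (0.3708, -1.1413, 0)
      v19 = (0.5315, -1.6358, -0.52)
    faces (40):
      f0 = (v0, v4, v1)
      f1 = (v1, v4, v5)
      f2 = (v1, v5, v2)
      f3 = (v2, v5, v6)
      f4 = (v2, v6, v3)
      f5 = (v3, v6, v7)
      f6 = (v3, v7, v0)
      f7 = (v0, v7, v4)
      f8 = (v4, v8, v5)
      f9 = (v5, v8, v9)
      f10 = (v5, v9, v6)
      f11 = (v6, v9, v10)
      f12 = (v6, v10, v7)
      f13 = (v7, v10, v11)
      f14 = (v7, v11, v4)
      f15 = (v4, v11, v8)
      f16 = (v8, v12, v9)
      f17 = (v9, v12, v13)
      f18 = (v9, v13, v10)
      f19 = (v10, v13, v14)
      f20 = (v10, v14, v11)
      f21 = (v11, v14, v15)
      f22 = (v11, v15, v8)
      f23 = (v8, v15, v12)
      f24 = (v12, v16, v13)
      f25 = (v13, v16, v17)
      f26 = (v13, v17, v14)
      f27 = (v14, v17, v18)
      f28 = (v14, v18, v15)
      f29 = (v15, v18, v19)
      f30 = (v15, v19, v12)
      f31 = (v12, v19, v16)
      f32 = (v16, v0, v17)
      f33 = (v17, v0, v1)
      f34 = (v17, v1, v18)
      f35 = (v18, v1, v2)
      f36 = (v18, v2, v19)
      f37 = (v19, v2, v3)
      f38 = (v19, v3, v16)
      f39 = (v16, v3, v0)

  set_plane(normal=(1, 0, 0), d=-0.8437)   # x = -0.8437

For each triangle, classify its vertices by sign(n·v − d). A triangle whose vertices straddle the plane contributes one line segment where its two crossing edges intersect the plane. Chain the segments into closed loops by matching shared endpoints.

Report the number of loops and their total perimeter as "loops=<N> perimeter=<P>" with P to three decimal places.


loops=2 perimeter=5.462

Straddling triangles (16 of 40):
  (v4,v8,v5) [+-+] → (-0.8437, 1.63131, 0)–(-0.8437, 1.4485, 0.214882)  len=0.2821
  (v5,v8,v9) [+--] → (-0.8437, 1.4485, 0.214882)–(-0.8437, 1.18899, 0.52)  len=0.4006
  (v5,v9,v6) [+-+] → (-0.8437, 1.18899, 0.52)–(-0.8437, 1.0515, 0.358361)  len=0.2122
  (v6,v9,v10) [+--] → (-0.8437, 1.0515, 0.358361)–(-0.8437, 0.746606, 0)  len=0.4705
  (v6,v10,v7) [+-+] → (-0.8437, 0.746606, 0)–(-0.8437, 0.784024, -0.0439939)  len=0.0578
  (v7,v10,v11) [+--] → (-0.8437, 0.784024, -0.0439939)–(-0.8437, 1.18899, -0.52)  len=0.6250
  (v7,v11,v4) [+-+] → (-0.8437, 1.18899, -0.52)–(-0.8437, 1.30529, -0.383293)  len=0.1795
  (v4,v11,v8) [+--] → (-0.8437, 1.30529, -0.383293)–(-0.8437, 1.63131, 0)  len=0.5032
  (v12,v16,v13) [-+-] → (-0.8437, -1.63131, 0)–(-0.8437, -1.30529, 0.383293)  len=0.5032
  (v13,v16,v17) [-++] → (-0.8437, -1.30529, 0.383293)–(-0.8437, -1.18899, 0.52)  len=0.1795
  (v13,v17,v14) [-+-] → (-0.8437, -1.18899, 0.52)–(-0.8437, -0.784024, 0.0439939)  len=0.6250
  (v14,v17,v18) [-++] → (-0.8437, -0.784024, 0.0439939)–(-0.8437, -0.746606, 0)  len=0.0578
  (v14,v18,v15) [-+-] → (-0.8437, -0.746606, 0)–(-0.8437, -1.0515, -0.358361)  len=0.4705
  (v15,v18,v19) [-++] → (-0.8437, -1.0515, -0.358361)–(-0.8437, -1.18899, -0.52)  len=0.2122
  (v15,v19,v12) [-+-] → (-0.8437, -1.18899, -0.52)–(-0.8437, -1.4485, -0.214882)  len=0.4006
  (v12,v19,v16) [-++] → (-0.8437, -1.4485, -0.214882)–(-0.8437, -1.63131, 0)  len=0.2821

Chained into 2 loop(s):
  loop 1: 8 segments, perimeter = 2.7308
  loop 2: 8 segments, perimeter = 2.7308
Total perimeter = 5.462


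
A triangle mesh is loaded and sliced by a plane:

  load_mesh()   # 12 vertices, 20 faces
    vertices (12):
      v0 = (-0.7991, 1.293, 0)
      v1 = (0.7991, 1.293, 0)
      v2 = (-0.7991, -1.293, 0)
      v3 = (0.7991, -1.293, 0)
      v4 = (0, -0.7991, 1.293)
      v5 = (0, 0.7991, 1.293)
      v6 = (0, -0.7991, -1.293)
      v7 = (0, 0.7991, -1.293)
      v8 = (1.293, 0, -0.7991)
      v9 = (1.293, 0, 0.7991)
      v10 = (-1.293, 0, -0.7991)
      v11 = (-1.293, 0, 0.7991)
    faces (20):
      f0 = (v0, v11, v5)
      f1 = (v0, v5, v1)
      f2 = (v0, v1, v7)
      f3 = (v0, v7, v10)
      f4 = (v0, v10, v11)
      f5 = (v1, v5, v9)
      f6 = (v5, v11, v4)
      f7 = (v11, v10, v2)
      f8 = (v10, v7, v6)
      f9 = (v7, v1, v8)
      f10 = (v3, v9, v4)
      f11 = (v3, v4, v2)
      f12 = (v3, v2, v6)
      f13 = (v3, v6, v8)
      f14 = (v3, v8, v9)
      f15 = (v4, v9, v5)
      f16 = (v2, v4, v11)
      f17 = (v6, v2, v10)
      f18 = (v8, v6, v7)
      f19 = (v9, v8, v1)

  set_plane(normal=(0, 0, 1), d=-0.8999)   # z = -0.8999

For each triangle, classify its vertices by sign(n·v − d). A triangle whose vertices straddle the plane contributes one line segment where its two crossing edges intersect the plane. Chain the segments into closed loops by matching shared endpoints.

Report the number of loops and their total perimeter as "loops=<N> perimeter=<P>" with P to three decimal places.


loops=1 perimeter=6.071

Straddling triangles (8 of 20):
  (v0,v1,v7) [++-] → (0.242944, 0.949256, -0.8999)–(-0.242944, 0.949256, -0.8999)  len=0.4859
  (v0,v7,v10) [+-+] → (-0.242944, 0.949256, -0.8999)–(-1.02911, 0.163088, -0.8999)  len=1.1118
  (v10,v7,v6) [+--] → (-1.02911, 0.163088, -0.8999)–(-1.02911, -0.163088, -0.8999)  len=0.3262
  (v7,v1,v8) [-++] → (0.242944, 0.949256, -0.8999)–(1.02911, 0.163088, -0.8999)  len=1.1118
  (v3,v2,v6) [++-] → (-0.242944, -0.949256, -0.8999)–(0.242944, -0.949256, -0.8999)  len=0.4859
  (v3,v6,v8) [+-+] → (0.242944, -0.949256, -0.8999)–(1.02911, -0.163088, -0.8999)  len=1.1118
  (v6,v2,v10) [-++] → (-0.242944, -0.949256, -0.8999)–(-1.02911, -0.163088, -0.8999)  len=1.1118
  (v8,v6,v7) [+--] → (1.02911, -0.163088, -0.8999)–(1.02911, 0.163088, -0.8999)  len=0.3262

Chained into 1 loop(s):
  loop 1: 8 segments, perimeter = 6.0714
Total perimeter = 6.071


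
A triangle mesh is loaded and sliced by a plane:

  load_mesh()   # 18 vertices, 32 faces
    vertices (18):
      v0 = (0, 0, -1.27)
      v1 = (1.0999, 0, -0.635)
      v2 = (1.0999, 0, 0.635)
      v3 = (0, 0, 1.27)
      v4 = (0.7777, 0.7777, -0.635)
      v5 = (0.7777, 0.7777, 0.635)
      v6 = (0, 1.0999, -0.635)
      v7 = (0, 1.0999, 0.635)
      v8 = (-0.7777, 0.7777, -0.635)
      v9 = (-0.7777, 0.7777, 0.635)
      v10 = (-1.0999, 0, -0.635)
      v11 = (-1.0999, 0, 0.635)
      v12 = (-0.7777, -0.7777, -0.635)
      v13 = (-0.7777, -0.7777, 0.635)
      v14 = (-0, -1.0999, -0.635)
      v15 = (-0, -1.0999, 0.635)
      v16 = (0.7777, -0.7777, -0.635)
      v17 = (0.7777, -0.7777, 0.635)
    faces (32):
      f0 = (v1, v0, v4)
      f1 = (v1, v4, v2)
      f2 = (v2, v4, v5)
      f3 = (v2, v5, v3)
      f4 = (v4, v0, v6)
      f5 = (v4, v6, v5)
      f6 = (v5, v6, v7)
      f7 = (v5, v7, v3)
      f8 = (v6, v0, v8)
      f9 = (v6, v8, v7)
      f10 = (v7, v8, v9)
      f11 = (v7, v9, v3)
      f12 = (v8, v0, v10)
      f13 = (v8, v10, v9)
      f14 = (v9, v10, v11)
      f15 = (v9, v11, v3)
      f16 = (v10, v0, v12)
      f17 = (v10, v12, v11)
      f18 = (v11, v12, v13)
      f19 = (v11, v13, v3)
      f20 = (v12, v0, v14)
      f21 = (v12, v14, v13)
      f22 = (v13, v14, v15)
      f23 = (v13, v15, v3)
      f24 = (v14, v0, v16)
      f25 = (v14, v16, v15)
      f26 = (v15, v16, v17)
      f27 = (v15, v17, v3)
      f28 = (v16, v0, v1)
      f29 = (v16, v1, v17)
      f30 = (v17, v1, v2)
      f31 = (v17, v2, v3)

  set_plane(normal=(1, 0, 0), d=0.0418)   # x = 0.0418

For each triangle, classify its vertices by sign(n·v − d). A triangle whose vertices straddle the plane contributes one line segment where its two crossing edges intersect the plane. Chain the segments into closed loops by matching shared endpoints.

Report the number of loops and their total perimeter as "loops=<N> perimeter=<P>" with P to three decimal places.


Straddling triangles (12 of 32):
  (v1,v0,v4) [+-+] → (0.0418, 0, -1.24587)–(0.0418, 0.0418, -1.23587)  len=0.0430
  (v2,v5,v3) [++-] → (0.0418, 0.0418, 1.23587)–(0.0418, 0, 1.24587)  len=0.0430
  (v4,v0,v6) [+--] → (0.0418, 0.0418, -1.23587)–(0.0418, 1.08258, -0.635)  len=1.2018
  (v4,v6,v5) [+-+] → (0.0418, 1.08258, -0.635)–(0.0418, 1.08258, -0.56674)  len=0.0683
  (v5,v6,v7) [+--] → (0.0418, 1.08258, -0.56674)–(0.0418, 1.08258, 0.635)  len=1.2017
  (v5,v7,v3) [+--] → (0.0418, 1.08258, 0.635)–(0.0418, 0.0418, 1.23587)  len=1.2018
  (v14,v0,v16) [--+] → (0.0418, -0.0418, -1.23587)–(0.0418, -1.08258, -0.635)  len=1.2018
  (v14,v16,v15) [-+-] → (0.0418, -1.08258, -0.635)–(0.0418, -1.08258, 0.56674)  len=1.2017
  (v15,v16,v17) [-++] → (0.0418, -1.08258, 0.56674)–(0.0418, -1.08258, 0.635)  len=0.0683
  (v15,v17,v3) [-+-] → (0.0418, -1.08258, 0.635)–(0.0418, -0.0418, 1.23587)  len=1.2018
  (v16,v0,v1) [+-+] → (0.0418, -0.0418, -1.23587)–(0.0418, 0, -1.24587)  len=0.0430
  (v17,v2,v3) [++-] → (0.0418, 0, 1.24587)–(0.0418, -0.0418, 1.23587)  len=0.0430

Chained into 1 loop(s):
  loop 1: 12 segments, perimeter = 7.5190
Total perimeter = 7.519

loops=1 perimeter=7.519


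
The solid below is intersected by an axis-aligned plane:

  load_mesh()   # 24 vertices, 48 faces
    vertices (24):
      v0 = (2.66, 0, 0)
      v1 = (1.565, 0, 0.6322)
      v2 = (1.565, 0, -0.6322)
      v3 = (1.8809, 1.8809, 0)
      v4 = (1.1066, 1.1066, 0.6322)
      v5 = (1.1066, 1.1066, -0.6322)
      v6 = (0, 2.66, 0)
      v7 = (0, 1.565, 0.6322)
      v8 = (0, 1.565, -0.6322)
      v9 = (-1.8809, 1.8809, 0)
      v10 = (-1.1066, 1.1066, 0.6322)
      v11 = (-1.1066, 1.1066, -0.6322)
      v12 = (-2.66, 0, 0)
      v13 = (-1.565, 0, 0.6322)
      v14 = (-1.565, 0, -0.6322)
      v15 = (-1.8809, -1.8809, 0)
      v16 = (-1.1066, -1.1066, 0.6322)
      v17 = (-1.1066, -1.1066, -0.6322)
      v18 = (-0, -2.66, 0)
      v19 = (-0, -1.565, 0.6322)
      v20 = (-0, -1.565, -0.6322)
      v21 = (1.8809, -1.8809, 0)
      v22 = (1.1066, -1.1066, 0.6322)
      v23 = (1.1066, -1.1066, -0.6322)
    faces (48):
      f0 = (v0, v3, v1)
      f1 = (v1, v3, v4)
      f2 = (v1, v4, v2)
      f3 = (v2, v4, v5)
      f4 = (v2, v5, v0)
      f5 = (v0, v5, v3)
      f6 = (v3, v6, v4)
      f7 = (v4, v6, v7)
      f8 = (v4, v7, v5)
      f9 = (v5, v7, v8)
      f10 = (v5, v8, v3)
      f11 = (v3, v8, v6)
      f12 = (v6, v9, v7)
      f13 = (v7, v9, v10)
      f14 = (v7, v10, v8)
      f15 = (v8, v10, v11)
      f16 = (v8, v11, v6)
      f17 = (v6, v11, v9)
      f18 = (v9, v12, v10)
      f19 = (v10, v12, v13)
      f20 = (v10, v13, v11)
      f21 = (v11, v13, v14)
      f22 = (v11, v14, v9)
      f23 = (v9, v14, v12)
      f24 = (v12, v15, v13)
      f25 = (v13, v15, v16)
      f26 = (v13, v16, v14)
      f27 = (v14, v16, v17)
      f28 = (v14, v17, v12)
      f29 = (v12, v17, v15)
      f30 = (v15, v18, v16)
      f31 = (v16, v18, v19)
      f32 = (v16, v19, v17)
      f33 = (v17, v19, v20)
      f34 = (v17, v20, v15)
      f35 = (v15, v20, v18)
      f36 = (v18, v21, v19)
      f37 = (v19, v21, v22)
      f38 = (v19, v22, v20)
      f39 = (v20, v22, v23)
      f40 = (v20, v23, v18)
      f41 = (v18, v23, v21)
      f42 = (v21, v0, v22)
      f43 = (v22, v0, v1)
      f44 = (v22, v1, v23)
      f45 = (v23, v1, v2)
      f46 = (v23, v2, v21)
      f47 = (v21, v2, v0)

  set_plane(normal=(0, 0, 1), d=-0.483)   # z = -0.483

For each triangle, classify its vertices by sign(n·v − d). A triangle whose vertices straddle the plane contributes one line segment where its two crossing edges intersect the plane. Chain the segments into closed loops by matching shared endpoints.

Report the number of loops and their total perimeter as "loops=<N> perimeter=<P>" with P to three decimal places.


loops=2 perimeter=20.747

Straddling triangles (32 of 48):
  (v1,v4,v2) [++-] → (1.51091, 0.13058, -0.483)–(1.565, 0, -0.483)  len=0.1413
  (v2,v4,v5) [-+-] → (1.51091, 0.13058, -0.483)–(1.1066, 1.1066, -0.483)  len=1.0564
  (v2,v5,v0) [--+] → (1.4732, 0.845441, -0.483)–(1.82342, 0, -0.483)  len=0.9151
  (v0,v5,v3) [+-+] → (1.4732, 0.845441, -0.483)–(1.28934, 1.28934, -0.483)  len=0.4805
  (v4,v7,v5) [++-] → (0.97602, 1.16069, -0.483)–(1.1066, 1.1066, -0.483)  len=0.1413
  (v5,v7,v8) [-+-] → (0.97602, 1.16069, -0.483)–(0, 1.565, -0.483)  len=1.0564
  (v5,v8,v3) [--+] → (0.443895, 1.63955, -0.483)–(1.28934, 1.28934, -0.483)  len=0.9151
  (v3,v8,v6) [+-+] → (0.443895, 1.63955, -0.483)–(0, 1.82342, -0.483)  len=0.4805
  (v7,v10,v8) [++-] → (-0.13058, 1.51091, -0.483)–(0, 1.565, -0.483)  len=0.1413
  (v8,v10,v11) [-+-] → (-0.13058, 1.51091, -0.483)–(-1.1066, 1.1066, -0.483)  len=1.0564
  (v8,v11,v6) [--+] → (-0.845441, 1.4732, -0.483)–(0, 1.82342, -0.483)  len=0.9151
  (v6,v11,v9) [+-+] → (-0.845441, 1.4732, -0.483)–(-1.28934, 1.28934, -0.483)  len=0.4805
  (v10,v13,v11) [++-] → (-1.16069, 0.97602, -0.483)–(-1.1066, 1.1066, -0.483)  len=0.1413
  (v11,v13,v14) [-+-] → (-1.16069, 0.97602, -0.483)–(-1.565, 0, -0.483)  len=1.0564
  (v11,v14,v9) [--+] → (-1.63955, 0.443895, -0.483)–(-1.28934, 1.28934, -0.483)  len=0.9151
  (v9,v14,v12) [+-+] → (-1.63955, 0.443895, -0.483)–(-1.82342, 0, -0.483)  len=0.4805
  (v13,v16,v14) [++-] → (-1.51091, -0.13058, -0.483)–(-1.565, 0, -0.483)  len=0.1413
  (v14,v16,v17) [-+-] → (-1.51091, -0.13058, -0.483)–(-1.1066, -1.1066, -0.483)  len=1.0564
  (v14,v17,v12) [--+] → (-1.4732, -0.845441, -0.483)–(-1.82342, 0, -0.483)  len=0.9151
  (v12,v17,v15) [+-+] → (-1.4732, -0.845441, -0.483)–(-1.28934, -1.28934, -0.483)  len=0.4805
  (v16,v19,v17) [++-] → (-0.97602, -1.16069, -0.483)–(-1.1066, -1.1066, -0.483)  len=0.1413
  (v17,v19,v20) [-+-] → (-0.97602, -1.16069, -0.483)–(0, -1.565, -0.483)  len=1.0564
  (v17,v20,v15) [--+] → (-0.443895, -1.63955, -0.483)–(-1.28934, -1.28934, -0.483)  len=0.9151
  (v15,v20,v18) [+-+] → (-0.443895, -1.63955, -0.483)–(0, -1.82342, -0.483)  len=0.4805
  (v19,v22,v20) [++-] → (0.13058, -1.51091, -0.483)–(0, -1.565, -0.483)  len=0.1413
  (v20,v22,v23) [-+-] → (0.13058, -1.51091, -0.483)–(1.1066, -1.1066, -0.483)  len=1.0564
  (v20,v23,v18) [--+] → (0.845441, -1.4732, -0.483)–(0, -1.82342, -0.483)  len=0.9151
  (v18,v23,v21) [+-+] → (0.845441, -1.4732, -0.483)–(1.28934, -1.28934, -0.483)  len=0.4805
  (v22,v1,v23) [++-] → (1.16069, -0.97602, -0.483)–(1.1066, -1.1066, -0.483)  len=0.1413
  (v23,v1,v2) [-+-] → (1.16069, -0.97602, -0.483)–(1.565, 0, -0.483)  len=1.0564
  (v23,v2,v21) [--+] → (1.63955, -0.443895, -0.483)–(1.28934, -1.28934, -0.483)  len=0.9151
  (v21,v2,v0) [+-+] → (1.63955, -0.443895, -0.483)–(1.82342, 0, -0.483)  len=0.4805

Chained into 2 loop(s):
  loop 1: 16 segments, perimeter = 9.5823
  loop 2: 16 segments, perimeter = 11.1646
Total perimeter = 20.747


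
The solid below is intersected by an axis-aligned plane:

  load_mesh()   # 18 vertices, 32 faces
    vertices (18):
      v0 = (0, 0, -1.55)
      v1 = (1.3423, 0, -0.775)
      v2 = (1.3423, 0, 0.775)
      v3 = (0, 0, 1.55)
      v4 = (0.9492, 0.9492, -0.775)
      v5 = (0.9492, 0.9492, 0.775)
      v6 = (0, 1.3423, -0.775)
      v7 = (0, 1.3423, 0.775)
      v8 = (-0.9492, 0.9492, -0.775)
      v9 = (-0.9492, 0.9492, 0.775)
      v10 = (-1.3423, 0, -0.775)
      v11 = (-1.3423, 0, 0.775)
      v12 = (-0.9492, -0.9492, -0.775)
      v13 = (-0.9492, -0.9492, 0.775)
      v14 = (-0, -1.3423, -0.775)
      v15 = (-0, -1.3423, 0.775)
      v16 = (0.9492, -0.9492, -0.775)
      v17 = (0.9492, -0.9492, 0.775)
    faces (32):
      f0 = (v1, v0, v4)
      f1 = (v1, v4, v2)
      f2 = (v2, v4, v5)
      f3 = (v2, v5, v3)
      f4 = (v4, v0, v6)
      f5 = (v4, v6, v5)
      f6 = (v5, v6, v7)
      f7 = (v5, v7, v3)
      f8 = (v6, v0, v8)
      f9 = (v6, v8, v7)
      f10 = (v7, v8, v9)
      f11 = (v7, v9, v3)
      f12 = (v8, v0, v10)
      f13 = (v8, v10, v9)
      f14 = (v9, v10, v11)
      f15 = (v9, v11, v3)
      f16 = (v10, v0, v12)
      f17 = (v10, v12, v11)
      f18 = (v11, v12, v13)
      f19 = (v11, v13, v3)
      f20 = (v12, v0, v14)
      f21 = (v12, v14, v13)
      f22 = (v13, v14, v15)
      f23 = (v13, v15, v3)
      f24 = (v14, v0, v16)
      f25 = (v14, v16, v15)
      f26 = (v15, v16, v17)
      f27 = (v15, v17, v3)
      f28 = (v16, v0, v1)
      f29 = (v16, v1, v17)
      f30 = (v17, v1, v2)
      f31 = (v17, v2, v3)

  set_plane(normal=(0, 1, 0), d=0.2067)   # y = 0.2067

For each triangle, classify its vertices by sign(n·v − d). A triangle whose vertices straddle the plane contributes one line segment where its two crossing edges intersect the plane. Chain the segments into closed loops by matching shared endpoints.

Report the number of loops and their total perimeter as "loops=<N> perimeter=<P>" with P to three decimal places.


loops=1 perimeter=8.800

Straddling triangles (12 of 32):
  (v1,v0,v4) [--+] → (0.2067, 0.2067, -1.38123)–(1.2567, 0.2067, -0.775)  len=1.2124
  (v1,v4,v2) [-+-] → (1.2567, 0.2067, -0.775)–(1.2567, 0.2067, 0.437468)  len=1.2125
  (v2,v4,v5) [-++] → (1.2567, 0.2067, 0.437468)–(1.2567, 0.2067, 0.775)  len=0.3375
  (v2,v5,v3) [-+-] → (1.2567, 0.2067, 0.775)–(0.2067, 0.2067, 1.38123)  len=1.2124
  (v4,v0,v6) [+-+] → (0.2067, 0.2067, -1.38123)–(0, 0.2067, -1.43066)  len=0.2125
  (v5,v7,v3) [++-] → (0, 0.2067, 1.43066)–(0.2067, 0.2067, 1.38123)  len=0.2125
  (v6,v0,v8) [+-+] → (0, 0.2067, -1.43066)–(-0.2067, 0.2067, -1.38123)  len=0.2125
  (v7,v9,v3) [++-] → (-0.2067, 0.2067, 1.38123)–(0, 0.2067, 1.43066)  len=0.2125
  (v8,v0,v10) [+--] → (-0.2067, 0.2067, -1.38123)–(-1.2567, 0.2067, -0.775)  len=1.2124
  (v8,v10,v9) [+-+] → (-1.2567, 0.2067, -0.775)–(-1.2567, 0.2067, -0.437468)  len=0.3375
  (v9,v10,v11) [+--] → (-1.2567, 0.2067, -0.437468)–(-1.2567, 0.2067, 0.775)  len=1.2125
  (v9,v11,v3) [+--] → (-1.2567, 0.2067, 0.775)–(-0.2067, 0.2067, 1.38123)  len=1.2124

Chained into 1 loop(s):
  loop 1: 12 segments, perimeter = 8.7999
Total perimeter = 8.800


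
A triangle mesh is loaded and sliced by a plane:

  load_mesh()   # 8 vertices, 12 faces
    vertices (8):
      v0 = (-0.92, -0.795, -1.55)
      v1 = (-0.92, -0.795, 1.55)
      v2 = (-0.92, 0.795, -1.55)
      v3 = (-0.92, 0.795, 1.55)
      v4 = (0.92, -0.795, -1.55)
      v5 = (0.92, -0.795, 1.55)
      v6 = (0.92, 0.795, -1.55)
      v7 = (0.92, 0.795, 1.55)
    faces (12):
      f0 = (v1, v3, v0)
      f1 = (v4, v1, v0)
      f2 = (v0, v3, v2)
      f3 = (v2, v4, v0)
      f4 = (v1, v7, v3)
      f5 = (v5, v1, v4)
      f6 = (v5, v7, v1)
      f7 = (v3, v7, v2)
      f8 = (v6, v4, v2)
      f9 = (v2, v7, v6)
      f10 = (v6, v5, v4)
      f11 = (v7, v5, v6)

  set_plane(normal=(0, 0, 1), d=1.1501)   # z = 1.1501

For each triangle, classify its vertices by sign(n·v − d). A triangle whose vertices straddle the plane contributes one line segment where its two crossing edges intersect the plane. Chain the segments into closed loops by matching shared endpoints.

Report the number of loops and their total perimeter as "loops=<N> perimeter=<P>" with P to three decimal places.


Straddling triangles (8 of 12):
  (v1,v3,v0) [++-] → (-0.92, 0.58989, 1.1501)–(-0.92, -0.795, 1.1501)  len=1.3849
  (v4,v1,v0) [-+-] → (-0.68264, -0.795, 1.1501)–(-0.92, -0.795, 1.1501)  len=0.2374
  (v0,v3,v2) [-+-] → (-0.92, 0.58989, 1.1501)–(-0.92, 0.795, 1.1501)  len=0.2051
  (v5,v1,v4) [++-] → (-0.68264, -0.795, 1.1501)–(0.92, -0.795, 1.1501)  len=1.6026
  (v3,v7,v2) [++-] → (0.68264, 0.795, 1.1501)–(-0.92, 0.795, 1.1501)  len=1.6026
  (v2,v7,v6) [-+-] → (0.68264, 0.795, 1.1501)–(0.92, 0.795, 1.1501)  len=0.2374
  (v6,v5,v4) [-+-] → (0.92, -0.58989, 1.1501)–(0.92, -0.795, 1.1501)  len=0.2051
  (v7,v5,v6) [++-] → (0.92, -0.58989, 1.1501)–(0.92, 0.795, 1.1501)  len=1.3849

Chained into 1 loop(s):
  loop 1: 8 segments, perimeter = 6.8600
Total perimeter = 6.860

loops=1 perimeter=6.860


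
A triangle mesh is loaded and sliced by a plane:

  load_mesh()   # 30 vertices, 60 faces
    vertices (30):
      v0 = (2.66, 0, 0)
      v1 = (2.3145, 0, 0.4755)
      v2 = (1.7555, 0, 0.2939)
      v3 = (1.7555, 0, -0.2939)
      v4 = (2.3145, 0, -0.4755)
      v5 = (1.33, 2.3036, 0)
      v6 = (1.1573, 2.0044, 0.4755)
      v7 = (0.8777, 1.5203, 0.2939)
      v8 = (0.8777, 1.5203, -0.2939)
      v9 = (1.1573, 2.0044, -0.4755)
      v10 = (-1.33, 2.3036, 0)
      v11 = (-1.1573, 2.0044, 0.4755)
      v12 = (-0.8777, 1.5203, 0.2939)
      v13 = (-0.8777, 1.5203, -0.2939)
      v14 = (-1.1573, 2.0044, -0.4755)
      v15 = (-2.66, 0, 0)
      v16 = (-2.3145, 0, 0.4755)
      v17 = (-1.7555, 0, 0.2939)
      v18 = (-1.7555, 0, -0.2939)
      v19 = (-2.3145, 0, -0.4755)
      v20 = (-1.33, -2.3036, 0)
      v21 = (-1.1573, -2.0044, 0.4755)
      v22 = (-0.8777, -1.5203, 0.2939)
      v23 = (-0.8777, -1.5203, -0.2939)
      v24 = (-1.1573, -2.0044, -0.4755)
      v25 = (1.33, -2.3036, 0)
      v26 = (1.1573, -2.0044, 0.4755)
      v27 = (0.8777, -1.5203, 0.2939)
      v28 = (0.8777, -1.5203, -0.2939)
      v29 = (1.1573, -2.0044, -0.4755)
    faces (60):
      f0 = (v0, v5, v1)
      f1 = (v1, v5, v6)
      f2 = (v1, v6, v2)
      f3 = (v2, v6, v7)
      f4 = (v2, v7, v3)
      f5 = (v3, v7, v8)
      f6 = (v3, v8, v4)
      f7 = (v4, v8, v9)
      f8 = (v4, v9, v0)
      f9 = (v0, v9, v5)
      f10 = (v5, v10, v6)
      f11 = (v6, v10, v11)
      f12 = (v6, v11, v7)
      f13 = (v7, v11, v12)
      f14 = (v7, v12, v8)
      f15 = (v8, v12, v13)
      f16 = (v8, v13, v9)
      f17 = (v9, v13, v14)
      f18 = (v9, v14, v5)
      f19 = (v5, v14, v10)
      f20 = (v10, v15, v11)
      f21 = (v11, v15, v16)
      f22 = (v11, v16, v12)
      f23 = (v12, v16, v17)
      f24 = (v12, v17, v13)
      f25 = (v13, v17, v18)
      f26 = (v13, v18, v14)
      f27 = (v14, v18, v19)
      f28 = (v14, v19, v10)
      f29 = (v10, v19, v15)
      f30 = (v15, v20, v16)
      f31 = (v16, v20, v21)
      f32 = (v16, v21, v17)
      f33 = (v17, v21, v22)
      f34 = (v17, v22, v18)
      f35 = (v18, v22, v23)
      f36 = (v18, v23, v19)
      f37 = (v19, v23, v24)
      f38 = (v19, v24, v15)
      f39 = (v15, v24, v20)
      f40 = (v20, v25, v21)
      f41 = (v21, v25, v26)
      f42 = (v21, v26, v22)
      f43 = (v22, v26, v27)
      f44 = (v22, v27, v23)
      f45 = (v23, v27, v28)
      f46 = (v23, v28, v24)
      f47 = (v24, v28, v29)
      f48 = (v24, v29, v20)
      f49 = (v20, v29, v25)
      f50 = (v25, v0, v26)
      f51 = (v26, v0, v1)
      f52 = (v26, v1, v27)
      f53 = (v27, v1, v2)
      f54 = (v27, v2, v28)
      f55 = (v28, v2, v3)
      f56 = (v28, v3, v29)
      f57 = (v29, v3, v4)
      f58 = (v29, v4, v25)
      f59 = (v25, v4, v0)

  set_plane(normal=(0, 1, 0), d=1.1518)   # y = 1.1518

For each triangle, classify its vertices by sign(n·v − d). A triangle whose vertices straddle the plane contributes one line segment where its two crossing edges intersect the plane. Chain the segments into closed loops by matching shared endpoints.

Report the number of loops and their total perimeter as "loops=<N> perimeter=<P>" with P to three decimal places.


loops=2 perimeter=5.878

Straddling triangles (20 of 60):
  (v0,v5,v1) [-+-] → (1.995, 1.1518, 0)–(1.82225, 1.1518, 0.23775)  len=0.2939
  (v1,v5,v6) [-++] → (1.82225, 1.1518, 0.23775)–(1.64953, 1.1518, 0.4755)  len=0.2939
  (v1,v6,v2) [-+-] → (1.64953, 1.1518, 0.4755)–(1.41175, 1.1518, 0.398254)  len=0.2500
  (v2,v6,v7) [-++] → (1.41175, 1.1518, 0.398254)–(1.09047, 1.1518, 0.2939)  len=0.3378
  (v2,v7,v3) [-+-] → (1.09047, 1.1518, 0.2939)–(1.09047, 1.1518, 0.151425)  len=0.1425
  (v3,v7,v8) [-++] → (1.09047, 1.1518, 0.151425)–(1.09047, 1.1518, -0.2939)  len=0.4453
  (v3,v8,v4) [-+-] → (1.09047, 1.1518, -0.2939)–(1.22596, 1.1518, -0.337917)  len=0.1425
  (v4,v8,v9) [-++] → (1.22596, 1.1518, -0.337917)–(1.64953, 1.1518, -0.4755)  len=0.4454
  (v4,v9,v0) [-+-] → (1.64953, 1.1518, -0.4755)–(1.79649, 1.1518, -0.273239)  len=0.2500
  (v0,v9,v5) [-++] → (1.79649, 1.1518, -0.273239)–(1.995, 1.1518, 0)  len=0.3377
  (v10,v15,v11) [+-+] → (-1.995, 1.1518, 0)–(-1.79649, 1.1518, 0.273239)  len=0.3377
  (v11,v15,v16) [+--] → (-1.79649, 1.1518, 0.273239)–(-1.64953, 1.1518, 0.4755)  len=0.2500
  (v11,v16,v12) [+-+] → (-1.64953, 1.1518, 0.4755)–(-1.22596, 1.1518, 0.337917)  len=0.4454
  (v12,v16,v17) [+--] → (-1.22596, 1.1518, 0.337917)–(-1.09047, 1.1518, 0.2939)  len=0.1425
  (v12,v17,v13) [+-+] → (-1.09047, 1.1518, 0.2939)–(-1.09047, 1.1518, -0.151425)  len=0.4453
  (v13,v17,v18) [+--] → (-1.09047, 1.1518, -0.151425)–(-1.09047, 1.1518, -0.2939)  len=0.1425
  (v13,v18,v14) [+-+] → (-1.09047, 1.1518, -0.2939)–(-1.41175, 1.1518, -0.398254)  len=0.3378
  (v14,v18,v19) [+--] → (-1.41175, 1.1518, -0.398254)–(-1.64953, 1.1518, -0.4755)  len=0.2500
  (v14,v19,v10) [+-+] → (-1.64953, 1.1518, -0.4755)–(-1.82225, 1.1518, -0.23775)  len=0.2939
  (v10,v19,v15) [+--] → (-1.82225, 1.1518, -0.23775)–(-1.995, 1.1518, 0)  len=0.2939

Chained into 2 loop(s):
  loop 1: 10 segments, perimeter = 2.9389
  loop 2: 10 segments, perimeter = 2.9389
Total perimeter = 5.878


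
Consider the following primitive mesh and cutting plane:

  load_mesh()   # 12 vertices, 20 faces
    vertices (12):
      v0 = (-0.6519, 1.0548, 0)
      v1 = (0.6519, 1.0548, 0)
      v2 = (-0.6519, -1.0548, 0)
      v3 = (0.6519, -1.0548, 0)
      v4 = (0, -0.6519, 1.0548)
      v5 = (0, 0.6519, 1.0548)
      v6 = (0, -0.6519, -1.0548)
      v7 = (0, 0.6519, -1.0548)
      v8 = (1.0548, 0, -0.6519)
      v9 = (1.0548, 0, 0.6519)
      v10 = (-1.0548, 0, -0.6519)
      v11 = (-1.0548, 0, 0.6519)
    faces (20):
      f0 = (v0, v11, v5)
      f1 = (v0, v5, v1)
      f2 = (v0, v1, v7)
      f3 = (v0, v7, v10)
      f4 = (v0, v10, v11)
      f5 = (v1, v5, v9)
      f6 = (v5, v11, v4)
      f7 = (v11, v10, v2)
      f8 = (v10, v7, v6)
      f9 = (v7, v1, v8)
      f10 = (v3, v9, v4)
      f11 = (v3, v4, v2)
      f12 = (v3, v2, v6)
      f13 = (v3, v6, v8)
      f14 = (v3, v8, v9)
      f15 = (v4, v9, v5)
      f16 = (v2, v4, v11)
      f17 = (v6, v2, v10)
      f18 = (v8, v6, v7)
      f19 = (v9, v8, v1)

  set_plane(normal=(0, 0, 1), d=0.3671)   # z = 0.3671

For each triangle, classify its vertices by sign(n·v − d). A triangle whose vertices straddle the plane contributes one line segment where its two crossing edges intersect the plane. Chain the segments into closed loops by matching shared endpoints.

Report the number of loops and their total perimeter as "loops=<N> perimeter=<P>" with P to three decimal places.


Straddling triangles (10 of 20):
  (v0,v11,v5) [-++] → (-0.878782, 0.460818, 0.3671)–(-0.425021, 0.914579, 0.3671)  len=0.6417
  (v0,v5,v1) [-+-] → (-0.425021, 0.914579, 0.3671)–(0.425021, 0.914579, 0.3671)  len=0.8500
  (v0,v10,v11) [--+] → (-1.0548, 0, 0.3671)–(-0.878782, 0.460818, 0.3671)  len=0.4933
  (v1,v5,v9) [-++] → (0.425021, 0.914579, 0.3671)–(0.878782, 0.460818, 0.3671)  len=0.6417
  (v11,v10,v2) [+--] → (-1.0548, 0, 0.3671)–(-0.878782, -0.460818, 0.3671)  len=0.4933
  (v3,v9,v4) [-++] → (0.878782, -0.460818, 0.3671)–(0.425021, -0.914579, 0.3671)  len=0.6417
  (v3,v4,v2) [-+-] → (0.425021, -0.914579, 0.3671)–(-0.425021, -0.914579, 0.3671)  len=0.8500
  (v3,v8,v9) [--+] → (1.0548, 0, 0.3671)–(0.878782, -0.460818, 0.3671)  len=0.4933
  (v2,v4,v11) [-++] → (-0.425021, -0.914579, 0.3671)–(-0.878782, -0.460818, 0.3671)  len=0.6417
  (v9,v8,v1) [+--] → (1.0548, 0, 0.3671)–(0.878782, 0.460818, 0.3671)  len=0.4933

Chained into 1 loop(s):
  loop 1: 10 segments, perimeter = 6.2401
Total perimeter = 6.240

loops=1 perimeter=6.240


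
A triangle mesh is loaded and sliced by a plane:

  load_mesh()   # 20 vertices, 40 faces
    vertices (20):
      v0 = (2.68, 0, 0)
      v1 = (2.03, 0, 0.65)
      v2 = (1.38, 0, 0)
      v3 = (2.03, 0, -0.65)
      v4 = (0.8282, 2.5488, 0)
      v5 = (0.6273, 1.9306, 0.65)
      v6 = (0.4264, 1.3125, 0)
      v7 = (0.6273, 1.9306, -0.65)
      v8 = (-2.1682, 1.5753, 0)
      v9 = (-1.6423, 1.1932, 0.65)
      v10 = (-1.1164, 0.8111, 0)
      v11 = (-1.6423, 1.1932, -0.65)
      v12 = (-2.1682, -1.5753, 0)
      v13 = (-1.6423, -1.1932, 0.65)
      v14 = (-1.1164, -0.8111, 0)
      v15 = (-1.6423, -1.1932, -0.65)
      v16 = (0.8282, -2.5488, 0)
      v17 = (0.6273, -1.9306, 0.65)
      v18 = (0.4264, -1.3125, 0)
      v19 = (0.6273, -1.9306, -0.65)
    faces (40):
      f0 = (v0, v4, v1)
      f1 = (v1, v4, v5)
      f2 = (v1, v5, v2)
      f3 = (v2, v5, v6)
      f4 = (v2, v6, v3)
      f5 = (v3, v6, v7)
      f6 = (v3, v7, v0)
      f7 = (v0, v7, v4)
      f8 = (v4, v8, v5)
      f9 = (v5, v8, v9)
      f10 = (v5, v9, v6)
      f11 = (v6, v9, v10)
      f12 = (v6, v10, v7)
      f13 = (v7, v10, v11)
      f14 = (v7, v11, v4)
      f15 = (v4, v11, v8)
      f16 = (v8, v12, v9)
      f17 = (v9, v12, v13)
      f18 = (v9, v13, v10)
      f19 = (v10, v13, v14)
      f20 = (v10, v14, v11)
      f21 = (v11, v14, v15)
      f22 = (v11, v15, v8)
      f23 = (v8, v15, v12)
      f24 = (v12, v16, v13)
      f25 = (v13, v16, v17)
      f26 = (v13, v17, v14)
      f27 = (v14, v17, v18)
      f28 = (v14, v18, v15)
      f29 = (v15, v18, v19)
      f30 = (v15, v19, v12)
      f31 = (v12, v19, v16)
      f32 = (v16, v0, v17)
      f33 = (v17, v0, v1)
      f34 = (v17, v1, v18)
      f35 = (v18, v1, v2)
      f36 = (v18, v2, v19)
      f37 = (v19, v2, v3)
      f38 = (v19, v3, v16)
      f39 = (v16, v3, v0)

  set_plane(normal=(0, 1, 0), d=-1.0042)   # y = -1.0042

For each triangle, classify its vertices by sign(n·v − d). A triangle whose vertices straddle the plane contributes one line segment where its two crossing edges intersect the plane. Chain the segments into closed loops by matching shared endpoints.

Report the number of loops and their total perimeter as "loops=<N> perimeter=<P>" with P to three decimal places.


loops=2 perimeter=8.017

Straddling triangles (18 of 40):
  (v8,v12,v9) [+-+] → (-2.1682, -1.0042, 0)–(-2.05971, -1.0042, 0.134085)  len=0.1725
  (v9,v12,v13) [+--] → (-2.05971, -1.0042, 0.134085)–(-1.6423, -1.0042, 0.65)  len=0.6636
  (v9,v13,v10) [+-+] → (-1.6423, -1.0042, 0.65)–(-1.59271, -1.0042, 0.588707)  len=0.0788
  (v10,v13,v14) [+-+] → (-1.59271, -1.0042, 0.588707)–(-1.38217, -1.0042, 0.328487)  len=0.3347
  (v11,v14,v15) [++-] → (-1.38217, -1.0042, -0.328487)–(-1.6423, -1.0042, -0.65)  len=0.4136
  (v11,v15,v8) [+-+] → (-1.6423, -1.0042, -0.65)–(-1.6782, -1.0042, -0.605626)  len=0.0571
  (v8,v15,v12) [+--] → (-1.6782, -1.0042, -0.605626)–(-2.1682, -1.0042, 0)  len=0.7790
  (v13,v17,v14) [--+] → (-0.815633, -1.0042, 0.112117)–(-1.38217, -1.0042, 0.328487)  len=0.6065
  (v14,v17,v18) [+--] → (-0.815633, -1.0042, 0.112117)–(-0.522234, -1.0042, 0)  len=0.3141
  (v14,v18,v15) [+--] → (-0.522234, -1.0042, 0)–(-1.38217, -1.0042, -0.328487)  len=0.9205
  (v16,v0,v17) [-+-] → (1.95041, -1.0042, 0)–(1.61229, -1.0042, 0.338097)  len=0.4782
  (v17,v0,v1) [-++] → (1.61229, -1.0042, 0.338097)–(1.30039, -1.0042, 0.65)  len=0.4411
  (v17,v1,v18) [-+-] → (1.30039, -1.0042, 0.65)–(0.803078, -1.0042, 0.152682)  len=0.7033
  (v18,v1,v2) [-++] → (0.803078, -1.0042, 0.152682)–(0.650396, -1.0042, 0)  len=0.2159
  (v18,v2,v19) [-+-] → (0.650396, -1.0042, 0)–(0.988484, -1.0042, -0.338097)  len=0.4781
  (v19,v2,v3) [-++] → (0.988484, -1.0042, -0.338097)–(1.30039, -1.0042, -0.65)  len=0.4411
  (v19,v3,v16) [-+-] → (1.30039, -1.0042, -0.65)–(1.5565, -1.0042, -0.393907)  len=0.3622
  (v16,v3,v0) [-++] → (1.5565, -1.0042, -0.393907)–(1.95041, -1.0042, 0)  len=0.5571

Chained into 2 loop(s):
  loop 1: 10 segments, perimeter = 4.3404
  loop 2: 8 segments, perimeter = 3.6770
Total perimeter = 8.017
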